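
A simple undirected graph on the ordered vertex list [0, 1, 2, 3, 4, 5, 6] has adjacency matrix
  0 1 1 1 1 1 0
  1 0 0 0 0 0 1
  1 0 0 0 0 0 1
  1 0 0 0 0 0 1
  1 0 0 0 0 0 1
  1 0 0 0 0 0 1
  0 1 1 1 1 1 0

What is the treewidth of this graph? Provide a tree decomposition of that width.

Treewidth 2.
One such decomposition:
Bags: B1 = {0, 5, 6}  B2 = {0, 1, 6}  B3 = {0, 4, 6}  B4 = {0, 3, 6}  B5 = {0, 2, 6}
Tree: B1–B2, B2–B3, B3–B4, B4–B5

Each bag holds 3 vertices, so the decomposition has width 2, which upper-bounds the treewidth. The edges 6–5–0–1–6 form a cycle, so G is not a tree and its treewidth is at least 2. The upper and lower bounds meet at 2, so that is the treewidth.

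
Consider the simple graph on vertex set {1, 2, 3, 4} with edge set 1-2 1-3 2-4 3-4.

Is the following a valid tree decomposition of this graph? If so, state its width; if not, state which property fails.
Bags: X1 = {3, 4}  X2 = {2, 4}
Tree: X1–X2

No — vertex 1 appears in no bag.

A tree decomposition must satisfy three properties: every vertex lies in some bag; for every edge, both endpoints lie together in some bag; and for every vertex, the bags containing it form a connected subtree. Here vertex 1 appears in no bag, so the decomposition is invalid.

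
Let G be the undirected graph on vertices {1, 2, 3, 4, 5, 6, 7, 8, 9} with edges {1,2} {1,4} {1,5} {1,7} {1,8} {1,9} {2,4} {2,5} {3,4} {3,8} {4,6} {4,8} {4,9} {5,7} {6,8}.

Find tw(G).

2

A width-2 tree decomposition is:
Bags: B1 = {1, 4, 8}  B2 = {3, 4, 8}  B3 = {1, 2, 4}  B4 = {4, 6, 8}  B5 = {1, 4, 9}  B6 = {1, 2, 5}  B7 = {1, 5, 7}
Tree: B1–B2, B1–B3, B2–B4, B3–B5, B3–B6, B6–B7
Each bag holds 3 vertices, so the decomposition has width 2, which upper-bounds the treewidth. Conversely, {1, 4, 8} is a clique of size 3, and the vertices of any clique must share a bag in every tree decomposition; so some bag has ≥ 3 vertices and tw(G) ≥ 2. The upper and lower bounds meet at 2, so that is the treewidth.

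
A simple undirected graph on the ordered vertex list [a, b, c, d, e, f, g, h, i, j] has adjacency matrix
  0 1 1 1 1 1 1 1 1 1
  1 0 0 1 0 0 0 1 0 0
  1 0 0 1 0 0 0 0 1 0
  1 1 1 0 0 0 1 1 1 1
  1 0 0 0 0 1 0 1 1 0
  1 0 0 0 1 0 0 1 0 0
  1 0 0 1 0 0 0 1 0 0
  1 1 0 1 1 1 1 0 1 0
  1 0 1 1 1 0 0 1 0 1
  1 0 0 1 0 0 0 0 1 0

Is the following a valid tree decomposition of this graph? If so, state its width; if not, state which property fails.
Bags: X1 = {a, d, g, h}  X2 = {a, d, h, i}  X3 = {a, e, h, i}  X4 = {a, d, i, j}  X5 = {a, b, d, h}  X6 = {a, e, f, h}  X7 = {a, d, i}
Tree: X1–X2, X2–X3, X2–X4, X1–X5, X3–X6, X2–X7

No — vertex c appears in no bag.

A tree decomposition must satisfy three properties: every vertex lies in some bag; for every edge, both endpoints lie together in some bag; and for every vertex, the bags containing it form a connected subtree. Here vertex c appears in no bag, so the decomposition is invalid.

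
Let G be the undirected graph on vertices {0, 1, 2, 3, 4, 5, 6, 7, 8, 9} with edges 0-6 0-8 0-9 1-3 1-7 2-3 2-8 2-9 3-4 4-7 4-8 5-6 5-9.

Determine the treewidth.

A width-2 tree decomposition is:
Bags: B1 = {5, 6, 9}  B2 = {0, 6, 9}  B3 = {0, 2, 9}  B4 = {0, 2, 8}  B5 = {2, 3, 8}  B6 = {3, 4, 8}  B7 = {1, 3, 4}  B8 = {1, 4, 7}
Tree: B1–B2, B2–B3, B3–B4, B4–B5, B5–B6, B6–B7, B7–B8
Each bag holds 3 vertices, so the decomposition has width 2, which upper-bounds the treewidth. For the lower bound, G contains the cycle 5–6–0–9–5, so G is not a forest; only forests have treewidth ≤ 1, hence tw(G) ≥ 2. Hence tw(G) = 2 exactly.

2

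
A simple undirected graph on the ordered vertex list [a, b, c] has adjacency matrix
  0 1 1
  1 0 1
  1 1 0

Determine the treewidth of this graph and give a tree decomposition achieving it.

With just one bag of size 3, the width is 3 − 1 = 2, so tw(G) ≤ 2. On the other hand G contains the 3-clique {a, b, c}. A clique must lie in a single bag of any decomposition, so no decomposition can have width below 2. Combining the bounds, tw(G) = 2.

Treewidth 2.
One such decomposition:
Bags: B1 = {a, b, c}
Tree: (single bag)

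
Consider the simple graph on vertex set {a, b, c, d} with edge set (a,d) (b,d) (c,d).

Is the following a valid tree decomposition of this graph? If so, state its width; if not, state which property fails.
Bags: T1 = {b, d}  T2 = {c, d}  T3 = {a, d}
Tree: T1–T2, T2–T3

Checking the three conditions: (i) the bags cover all of {a, b, c, d}; (ii) for each edge, some bag contains both endpoints; (iii) the bags containing any fixed vertex form a subtree. All hold, so the decomposition is valid with width 2 − 1 = 1.

Yes; width 1.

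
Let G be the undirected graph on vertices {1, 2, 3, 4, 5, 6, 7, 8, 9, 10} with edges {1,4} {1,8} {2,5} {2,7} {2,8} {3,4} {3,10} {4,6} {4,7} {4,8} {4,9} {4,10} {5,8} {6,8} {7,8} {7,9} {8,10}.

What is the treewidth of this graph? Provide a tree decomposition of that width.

Treewidth 2.
Bags: B1 = {1, 4, 8}  B2 = {4, 7, 8}  B3 = {4, 6, 8}  B4 = {4, 7, 9}  B5 = {2, 7, 8}  B6 = {4, 8, 10}  B7 = {2, 5, 8}  B8 = {3, 4, 10}
Tree: B1–B2, B2–B3, B2–B4, B2–B5, B1–B6, B5–B7, B6–B8

The largest bag has 3 vertices, giving width 2; this decomposition certifies tw(G) ≤ 2. Conversely, {2, 5, 8} is a clique of size 3, and the vertices of any clique must share a bag in every tree decomposition; so some bag has ≥ 3 vertices and tw(G) ≥ 2. Hence tw(G) = 2 exactly.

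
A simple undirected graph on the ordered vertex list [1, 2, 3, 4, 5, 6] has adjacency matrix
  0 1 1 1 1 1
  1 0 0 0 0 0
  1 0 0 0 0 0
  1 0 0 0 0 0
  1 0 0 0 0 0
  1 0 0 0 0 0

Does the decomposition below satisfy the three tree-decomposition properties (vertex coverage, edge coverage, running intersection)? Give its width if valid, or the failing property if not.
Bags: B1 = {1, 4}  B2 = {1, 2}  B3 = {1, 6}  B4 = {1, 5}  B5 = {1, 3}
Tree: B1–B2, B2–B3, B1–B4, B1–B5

Yes; width 1.

Vertex coverage: the bags together contain {1, 2, 3, 4, 5, 6}, the full vertex set. Edge coverage: each edge of G has both endpoints in at least one bag. Running intersection: for every vertex, the bags containing it form a connected subtree. All three properties hold, so this is a valid tree decomposition of width max|bag| − 1 = 1, and hence tw(G) ≤ 1.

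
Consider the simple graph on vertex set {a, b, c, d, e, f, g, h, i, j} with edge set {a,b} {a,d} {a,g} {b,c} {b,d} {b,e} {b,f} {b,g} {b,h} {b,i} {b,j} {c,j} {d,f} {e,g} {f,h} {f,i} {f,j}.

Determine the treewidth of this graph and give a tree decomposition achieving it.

Treewidth 2.
One optimal decomposition is:
Bags: B1 = {b, d, f}  B2 = {b, f, h}  B3 = {a, b, d}  B4 = {b, f, i}  B5 = {b, f, j}  B6 = {a, b, g}  B7 = {b, c, j}  B8 = {b, e, g}
Tree: B1–B2, B1–B3, B2–B4, B1–B5, B3–B6, B5–B7, B6–B8

The largest bag has 3 vertices, giving width 2; this decomposition certifies tw(G) ≤ 2. For the lower bound, the 3 vertices {b, d, f} are pairwise adjacent, and any tree decomposition puts a clique entirely inside one bag — forcing width ≥ 2. Hence tw(G) = 2 exactly.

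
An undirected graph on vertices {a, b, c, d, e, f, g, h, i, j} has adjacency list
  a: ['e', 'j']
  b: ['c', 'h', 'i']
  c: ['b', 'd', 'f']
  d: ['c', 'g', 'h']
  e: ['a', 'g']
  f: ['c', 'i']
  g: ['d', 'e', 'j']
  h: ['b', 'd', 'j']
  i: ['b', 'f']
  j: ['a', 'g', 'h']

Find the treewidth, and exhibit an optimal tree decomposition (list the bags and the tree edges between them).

The largest bag has 3 vertices, giving width 2; this decomposition certifies tw(G) ≤ 2. For the lower bound, G contains the cycle a–e–g–j–a, so G is not a forest; only forests have treewidth ≤ 1, hence tw(G) ≥ 2. Combining the bounds, tw(G) = 2.

Treewidth 2.
One such decomposition:
Bags: B1 = {a, e, j}  B2 = {e, g, j}  B3 = {g, h, j}  B4 = {d, g, h}  B5 = {b, d, h}  B6 = {b, c, d}  B7 = {b, c, i}  B8 = {c, f, i}
Tree: B1–B2, B2–B3, B3–B4, B4–B5, B5–B6, B6–B7, B7–B8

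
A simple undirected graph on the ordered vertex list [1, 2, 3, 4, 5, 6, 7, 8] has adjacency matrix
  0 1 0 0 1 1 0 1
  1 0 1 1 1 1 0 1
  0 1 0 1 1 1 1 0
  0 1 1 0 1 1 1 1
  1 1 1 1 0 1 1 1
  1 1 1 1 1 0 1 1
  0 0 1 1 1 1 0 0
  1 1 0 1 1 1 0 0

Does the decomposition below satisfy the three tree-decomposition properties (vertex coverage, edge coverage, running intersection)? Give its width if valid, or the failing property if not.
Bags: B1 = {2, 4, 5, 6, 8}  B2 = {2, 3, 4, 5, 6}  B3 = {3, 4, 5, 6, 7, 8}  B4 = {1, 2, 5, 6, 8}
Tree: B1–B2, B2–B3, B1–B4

A tree decomposition must satisfy three properties: every vertex lies in some bag; for every edge, both endpoints lie together in some bag; and for every vertex, the bags containing it form a connected subtree. Here bags containing vertex 8 are not connected in the tree, so the decomposition is invalid.

No — bags containing vertex 8 are not connected in the tree.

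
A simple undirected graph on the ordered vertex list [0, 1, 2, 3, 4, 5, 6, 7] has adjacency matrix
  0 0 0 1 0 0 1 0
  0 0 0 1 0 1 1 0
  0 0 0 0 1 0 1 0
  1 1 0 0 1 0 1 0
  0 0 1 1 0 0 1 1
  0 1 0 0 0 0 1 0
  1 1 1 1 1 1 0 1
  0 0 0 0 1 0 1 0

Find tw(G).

A width-2 tree decomposition is:
Bags: B1 = {3, 4, 6}  B2 = {1, 3, 6}  B3 = {1, 5, 6}  B4 = {4, 6, 7}  B5 = {0, 3, 6}  B6 = {2, 4, 6}
Tree: B1–B2, B2–B3, B1–B4, B1–B5, B4–B6
The largest bag has 3 vertices, giving width 2; this decomposition certifies tw(G) ≤ 2. On the other hand G contains the 3-clique {2, 4, 6}. A clique must lie in a single bag of any decomposition, so no decomposition can have width below 2. Therefore the treewidth is 2.

2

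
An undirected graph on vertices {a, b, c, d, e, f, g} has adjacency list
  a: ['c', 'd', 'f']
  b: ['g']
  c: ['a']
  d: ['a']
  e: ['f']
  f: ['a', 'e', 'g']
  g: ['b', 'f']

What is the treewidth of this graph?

1

A width-1 tree decomposition is:
Bags: B1 = {f, g}  B2 = {b, g}  B3 = {e, f}  B4 = {a, f}  B5 = {a, d}  B6 = {a, c}
Tree: B1–B2, B1–B3, B3–B4, B4–B5, B4–B6
Every bag has size at most 2, so the width is 2 − 1 = 1 and tw(G) ≤ 1. Any graph with an edge has treewidth ≥ 1, and G has the edge g–f. Combining the bounds, tw(G) = 1.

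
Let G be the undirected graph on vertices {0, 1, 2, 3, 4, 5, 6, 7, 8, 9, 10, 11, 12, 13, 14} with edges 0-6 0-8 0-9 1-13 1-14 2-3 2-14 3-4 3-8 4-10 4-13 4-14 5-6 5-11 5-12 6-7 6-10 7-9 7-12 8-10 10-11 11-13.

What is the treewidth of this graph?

3

A width-3 tree decomposition is:
Bags: B1 = {1, 2, 13, 14}  B2 = {2, 4, 13, 14}  B3 = {2, 3, 4, 13}  B4 = {3, 4, 11, 13}  B5 = {3, 4, 10, 11}  B6 = {3, 8, 10, 11}  B7 = {5, 8, 10, 11}  B8 = {5, 6, 8, 10}  B9 = {0, 5, 6, 8}  B10 = {0, 5, 6, 12}  B11 = {0, 6, 7, 12}  B12 = {0, 7, 9, 12}
Tree: B1–B2, B2–B3, B3–B4, B4–B5, B5–B6, B6–B7, B7–B8, B8–B9, B9–B10, B10–B11, B11–B12
Every bag has size at most 4, so the width is 4 − 1 = 3 and tw(G) ≤ 3. For the lower bound: the 4 vertex sets {1,2,14}, {13}, {4}, {3,8,10,11} are disjoint, each induces a connected subgraph, and every pair is joined by at least one edge of G. Contracting each set to a single vertex therefore yields K_{4} as a minor, and since treewidth is minor-monotone, tw(G) ≥ tw(K_{4}) = 3. The upper and lower bounds meet at 3, so that is the treewidth.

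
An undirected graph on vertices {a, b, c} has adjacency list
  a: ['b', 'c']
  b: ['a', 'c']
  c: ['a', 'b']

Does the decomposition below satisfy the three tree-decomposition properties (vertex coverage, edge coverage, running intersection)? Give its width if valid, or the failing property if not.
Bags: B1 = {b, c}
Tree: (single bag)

No — vertex a appears in no bag.

A tree decomposition must satisfy three properties: every vertex lies in some bag; for every edge, both endpoints lie together in some bag; and for every vertex, the bags containing it form a connected subtree. Here vertex a appears in no bag, so the decomposition is invalid.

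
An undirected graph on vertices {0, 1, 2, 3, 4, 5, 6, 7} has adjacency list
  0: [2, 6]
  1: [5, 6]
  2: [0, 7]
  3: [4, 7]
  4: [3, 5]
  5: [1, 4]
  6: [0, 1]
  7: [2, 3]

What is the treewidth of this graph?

A width-2 tree decomposition is:
Bags: B1 = {0, 2, 6}  B2 = {1, 2, 6}  B3 = {1, 2, 5}  B4 = {2, 4, 5}  B5 = {2, 3, 4}  B6 = {2, 3, 7}
Tree: B1–B2, B2–B3, B3–B4, B4–B5, B5–B6
The largest bag has 3 vertices, giving width 2; this decomposition certifies tw(G) ≤ 2. Since 2–0–6–1–5–4–3–7–2 is a cycle in G, G is not acyclic. Forests are exactly the graphs of treewidth ≤ 1, so tw(G) ≥ 2. The upper and lower bounds meet at 2, so that is the treewidth.

2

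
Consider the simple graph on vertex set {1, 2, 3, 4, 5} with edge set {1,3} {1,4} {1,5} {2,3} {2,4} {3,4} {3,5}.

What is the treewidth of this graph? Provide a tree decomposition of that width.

Treewidth 2.
One such decomposition:
Bags: B1 = {2, 3, 4}  B2 = {1, 3, 4}  B3 = {1, 3, 5}
Tree: B1–B2, B2–B3

The largest bag has 3 vertices, giving width 2; this decomposition certifies tw(G) ≤ 2. For the lower bound, the 3 vertices {1, 3, 4} are pairwise adjacent, and any tree decomposition puts a clique entirely inside one bag — forcing width ≥ 2. Hence tw(G) = 2 exactly.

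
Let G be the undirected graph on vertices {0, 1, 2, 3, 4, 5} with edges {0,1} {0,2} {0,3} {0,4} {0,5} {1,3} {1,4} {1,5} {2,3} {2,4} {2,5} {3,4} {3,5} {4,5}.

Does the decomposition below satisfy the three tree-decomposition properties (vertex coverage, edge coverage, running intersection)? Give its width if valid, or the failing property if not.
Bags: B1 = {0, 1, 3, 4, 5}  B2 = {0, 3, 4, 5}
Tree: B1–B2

No — vertex 2 appears in no bag.

A tree decomposition must satisfy three properties: every vertex lies in some bag; for every edge, both endpoints lie together in some bag; and for every vertex, the bags containing it form a connected subtree. Here vertex 2 appears in no bag, so the decomposition is invalid.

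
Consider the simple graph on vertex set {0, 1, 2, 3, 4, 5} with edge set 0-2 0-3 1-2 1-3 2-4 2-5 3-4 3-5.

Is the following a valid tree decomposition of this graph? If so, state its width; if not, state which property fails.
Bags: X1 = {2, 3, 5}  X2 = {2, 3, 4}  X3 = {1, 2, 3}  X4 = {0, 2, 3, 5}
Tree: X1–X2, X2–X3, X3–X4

No — bags containing vertex 5 are not connected in the tree.

A tree decomposition must satisfy three properties: every vertex lies in some bag; for every edge, both endpoints lie together in some bag; and for every vertex, the bags containing it form a connected subtree. Here bags containing vertex 5 are not connected in the tree, so the decomposition is invalid.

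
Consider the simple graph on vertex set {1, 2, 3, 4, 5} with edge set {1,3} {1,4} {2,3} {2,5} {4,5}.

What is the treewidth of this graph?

2

A width-2 tree decomposition is:
Bags: B1 = {1, 3, 4}  B2 = {2, 3, 4}  B3 = {2, 4, 5}
Tree: B1–B2, B2–B3
Every bag has size at most 3, so the width is 3 − 1 = 2 and tw(G) ≤ 2. The edges 4–1–3–2–5–4 form a cycle, so G is not a tree and its treewidth is at least 2. Therefore the treewidth is 2.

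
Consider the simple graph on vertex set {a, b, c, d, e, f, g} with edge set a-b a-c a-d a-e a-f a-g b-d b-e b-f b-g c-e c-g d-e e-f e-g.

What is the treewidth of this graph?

A width-3 tree decomposition is:
Bags: B1 = {a, b, e, g}  B2 = {a, b, e, f}  B3 = {a, b, d, e}  B4 = {a, c, e, g}
Tree: B1–B2, B1–B3, B1–B4
Every bag has size at most 4, so the width is 4 − 1 = 3 and tw(G) ≤ 3. On the other hand G contains the 4-clique {a, c, e, g}. A clique must lie in a single bag of any decomposition, so no decomposition can have width below 3. Therefore the treewidth is 3.

3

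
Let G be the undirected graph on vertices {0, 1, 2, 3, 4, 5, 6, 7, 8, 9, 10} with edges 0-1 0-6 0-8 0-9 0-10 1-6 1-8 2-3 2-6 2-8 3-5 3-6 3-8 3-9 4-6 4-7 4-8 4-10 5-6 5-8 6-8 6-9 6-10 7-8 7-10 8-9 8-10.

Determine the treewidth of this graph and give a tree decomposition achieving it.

Treewidth 3.
One such decomposition:
Bags: B1 = {3, 6, 8, 9}  B2 = {3, 5, 6, 8}  B3 = {0, 6, 8, 9}  B4 = {0, 6, 8, 10}  B5 = {4, 6, 8, 10}  B6 = {2, 3, 6, 8}  B7 = {0, 1, 6, 8}  B8 = {4, 7, 8, 10}
Tree: B1–B2, B1–B3, B3–B4, B4–B5, B2–B6, B4–B7, B5–B8

The largest bag has 4 vertices, giving width 3; this decomposition certifies tw(G) ≤ 3. Conversely, {0, 1, 6, 8} is a clique of size 4, and the vertices of any clique must share a bag in every tree decomposition; so some bag has ≥ 4 vertices and tw(G) ≥ 3. The upper and lower bounds meet at 3, so that is the treewidth.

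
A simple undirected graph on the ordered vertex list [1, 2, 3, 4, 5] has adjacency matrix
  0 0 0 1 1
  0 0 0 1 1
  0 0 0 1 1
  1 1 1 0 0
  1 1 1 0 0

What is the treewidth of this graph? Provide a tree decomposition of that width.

Each bag holds 3 vertices, so the decomposition has width 2, which upper-bounds the treewidth. For the lower bound, G contains the cycle 5–2–4–3–5, so G is not a forest; only forests have treewidth ≤ 1, hence tw(G) ≥ 2. Hence tw(G) = 2 exactly.

Treewidth 2.
One optimal decomposition is:
Bags: B1 = {2, 4, 5}  B2 = {3, 4, 5}  B3 = {1, 4, 5}
Tree: B1–B2, B2–B3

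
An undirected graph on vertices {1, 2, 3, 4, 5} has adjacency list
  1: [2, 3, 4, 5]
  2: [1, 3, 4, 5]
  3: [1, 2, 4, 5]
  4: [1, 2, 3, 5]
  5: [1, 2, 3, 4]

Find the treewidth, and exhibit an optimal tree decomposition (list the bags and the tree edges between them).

With just one bag of size 5, the width is 5 − 1 = 4, so tw(G) ≤ 4. On the other hand G contains the 5-clique {1, 2, 3, 4, 5}. A clique must lie in a single bag of any decomposition, so no decomposition can have width below 4. Therefore the treewidth is 4.

Treewidth 4.
Bags: B1 = {1, 2, 3, 4, 5}
Tree: (single bag)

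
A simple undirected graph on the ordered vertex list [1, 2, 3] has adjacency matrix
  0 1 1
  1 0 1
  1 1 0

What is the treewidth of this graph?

2

A width-2 tree decomposition is:
Bags: B1 = {1, 2, 3}
Tree: (single bag)
With just one bag of size 3, the width is 3 − 1 = 2, so tw(G) ≤ 2. Conversely, {1, 2, 3} is a clique of size 3, and the vertices of any clique must share a bag in every tree decomposition; so some bag has ≥ 3 vertices and tw(G) ≥ 2. The upper and lower bounds meet at 2, so that is the treewidth.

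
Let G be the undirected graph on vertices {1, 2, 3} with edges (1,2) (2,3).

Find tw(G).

A width-1 tree decomposition is:
Bags: B1 = {1, 2}  B2 = {2, 3}
Tree: B1–B2
Every bag has size at most 2, so the width is 2 − 1 = 1 and tw(G) ≤ 1. Since G has at least one edge (e.g. 2–1), it is not an edgeless graph, so tw(G) ≥ 1. Hence tw(G) = 1 exactly.

1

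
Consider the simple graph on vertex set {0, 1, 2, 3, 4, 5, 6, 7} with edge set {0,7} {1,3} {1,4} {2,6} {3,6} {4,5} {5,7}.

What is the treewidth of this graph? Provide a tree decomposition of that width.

Every bag has size at most 2, so the width is 2 − 1 = 1 and tw(G) ≤ 1. Any graph with an edge has treewidth ≥ 1, and G has the edge 2–6. Therefore the treewidth is 1.

Treewidth 1.
Bags: B1 = {2, 6}  B2 = {3, 6}  B3 = {1, 3}  B4 = {1, 4}  B5 = {4, 5}  B6 = {5, 7}  B7 = {0, 7}
Tree: B1–B2, B2–B3, B3–B4, B4–B5, B5–B6, B6–B7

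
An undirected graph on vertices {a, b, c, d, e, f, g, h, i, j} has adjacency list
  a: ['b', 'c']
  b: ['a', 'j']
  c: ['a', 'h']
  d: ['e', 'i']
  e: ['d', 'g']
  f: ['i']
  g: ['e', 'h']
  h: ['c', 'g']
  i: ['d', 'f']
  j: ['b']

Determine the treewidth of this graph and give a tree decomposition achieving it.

Every bag has size at most 2, so the width is 2 − 1 = 1 and tw(G) ≤ 1. Any graph with an edge has treewidth ≥ 1, and G has the edge j–b. Hence tw(G) = 1 exactly.

Treewidth 1.
One such decomposition:
Bags: B1 = {b, j}  B2 = {a, b}  B3 = {a, c}  B4 = {c, h}  B5 = {g, h}  B6 = {e, g}  B7 = {d, e}  B8 = {d, i}  B9 = {f, i}
Tree: B1–B2, B2–B3, B3–B4, B4–B5, B5–B6, B6–B7, B7–B8, B8–B9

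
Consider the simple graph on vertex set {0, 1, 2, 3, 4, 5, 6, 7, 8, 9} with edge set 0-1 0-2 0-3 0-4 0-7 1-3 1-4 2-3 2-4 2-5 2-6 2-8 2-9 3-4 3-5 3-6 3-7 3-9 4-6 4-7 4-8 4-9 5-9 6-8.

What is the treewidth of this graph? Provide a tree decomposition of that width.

Treewidth 3.
One such decomposition:
Bags: B1 = {2, 3, 5, 9}  B2 = {2, 3, 4, 9}  B3 = {2, 3, 4, 6}  B4 = {0, 2, 3, 4}  B5 = {0, 3, 4, 7}  B6 = {2, 4, 6, 8}  B7 = {0, 1, 3, 4}
Tree: B1–B2, B2–B3, B3–B4, B4–B5, B3–B6, B5–B7

The largest bag has 4 vertices, giving width 3; this decomposition certifies tw(G) ≤ 3. On the other hand G contains the 4-clique {2, 4, 6, 8}. A clique must lie in a single bag of any decomposition, so no decomposition can have width below 3. Therefore the treewidth is 3.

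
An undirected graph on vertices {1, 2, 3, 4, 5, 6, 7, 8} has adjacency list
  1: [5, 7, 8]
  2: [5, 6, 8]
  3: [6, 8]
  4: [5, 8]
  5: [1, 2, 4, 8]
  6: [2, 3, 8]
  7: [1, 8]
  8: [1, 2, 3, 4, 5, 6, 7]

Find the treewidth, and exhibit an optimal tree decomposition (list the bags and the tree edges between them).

Treewidth 2.
One such decomposition:
Bags: B1 = {1, 5, 8}  B2 = {2, 5, 8}  B3 = {2, 6, 8}  B4 = {3, 6, 8}  B5 = {1, 7, 8}  B6 = {4, 5, 8}
Tree: B1–B2, B2–B3, B3–B4, B1–B5, B1–B6

The largest bag has 3 vertices, giving width 2; this decomposition certifies tw(G) ≤ 2. On the other hand G contains the 3-clique {3, 6, 8}. A clique must lie in a single bag of any decomposition, so no decomposition can have width below 2. The upper and lower bounds meet at 2, so that is the treewidth.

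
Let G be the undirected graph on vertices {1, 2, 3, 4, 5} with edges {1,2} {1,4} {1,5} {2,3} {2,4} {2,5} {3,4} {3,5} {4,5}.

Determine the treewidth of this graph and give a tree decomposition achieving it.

Treewidth 3.
One optimal decomposition is:
Bags: B1 = {1, 2, 4, 5}  B2 = {2, 3, 4, 5}
Tree: B1–B2

The largest bag has 4 vertices, giving width 3; this decomposition certifies tw(G) ≤ 3. On the other hand G contains the 4-clique {1, 2, 4, 5}. A clique must lie in a single bag of any decomposition, so no decomposition can have width below 3. The upper and lower bounds meet at 3, so that is the treewidth.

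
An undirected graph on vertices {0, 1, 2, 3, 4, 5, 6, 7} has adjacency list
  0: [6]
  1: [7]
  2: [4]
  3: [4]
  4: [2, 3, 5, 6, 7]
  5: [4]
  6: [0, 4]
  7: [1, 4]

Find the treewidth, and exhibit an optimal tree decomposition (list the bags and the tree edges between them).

Every bag has size at most 2, so the width is 2 − 1 = 1 and tw(G) ≤ 1. Since G has at least one edge (e.g. 4–7), it is not an edgeless graph, so tw(G) ≥ 1. Combining the bounds, tw(G) = 1.

Treewidth 1.
Bags: B1 = {4, 7}  B2 = {3, 4}  B3 = {4, 6}  B4 = {4, 5}  B5 = {2, 4}  B6 = {1, 7}  B7 = {0, 6}
Tree: B1–B2, B1–B3, B1–B4, B1–B5, B1–B6, B3–B7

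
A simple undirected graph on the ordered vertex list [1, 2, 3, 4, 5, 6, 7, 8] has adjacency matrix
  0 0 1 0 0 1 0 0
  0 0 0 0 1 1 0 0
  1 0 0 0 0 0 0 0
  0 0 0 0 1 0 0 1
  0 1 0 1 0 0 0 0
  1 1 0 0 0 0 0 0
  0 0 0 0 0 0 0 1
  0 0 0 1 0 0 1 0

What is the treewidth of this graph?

1

A width-1 tree decomposition is:
Bags: B1 = {7, 8}  B2 = {4, 8}  B3 = {4, 5}  B4 = {2, 5}  B5 = {2, 6}  B6 = {1, 6}  B7 = {1, 3}
Tree: B1–B2, B2–B3, B3–B4, B4–B5, B5–B6, B6–B7
Each bag holds 2 vertices, so the decomposition has width 1, which upper-bounds the treewidth. Any graph with an edge has treewidth ≥ 1, and G has the edge 7–8. The upper and lower bounds meet at 1, so that is the treewidth.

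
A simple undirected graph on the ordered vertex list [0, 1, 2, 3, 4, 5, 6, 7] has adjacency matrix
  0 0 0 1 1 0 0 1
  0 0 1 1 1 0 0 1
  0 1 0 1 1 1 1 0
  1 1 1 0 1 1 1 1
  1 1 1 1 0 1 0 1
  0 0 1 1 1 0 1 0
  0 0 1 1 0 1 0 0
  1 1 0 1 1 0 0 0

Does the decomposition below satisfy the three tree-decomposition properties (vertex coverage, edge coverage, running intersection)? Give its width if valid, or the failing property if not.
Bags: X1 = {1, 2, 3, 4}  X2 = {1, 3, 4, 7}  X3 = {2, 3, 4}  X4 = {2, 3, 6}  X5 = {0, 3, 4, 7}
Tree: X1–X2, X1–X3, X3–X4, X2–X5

A tree decomposition must satisfy three properties: every vertex lies in some bag; for every edge, both endpoints lie together in some bag; and for every vertex, the bags containing it form a connected subtree. Here vertex 5 appears in no bag, so the decomposition is invalid.

No — vertex 5 appears in no bag.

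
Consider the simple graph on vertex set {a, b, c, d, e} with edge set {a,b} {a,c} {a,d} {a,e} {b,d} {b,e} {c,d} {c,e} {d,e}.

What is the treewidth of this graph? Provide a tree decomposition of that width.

Each bag holds 4 vertices, so the decomposition has width 3, which upper-bounds the treewidth. For the lower bound, the 4 vertices {a, c, d, e} are pairwise adjacent, and any tree decomposition puts a clique entirely inside one bag — forcing width ≥ 3. Therefore the treewidth is 3.

Treewidth 3.
One such decomposition:
Bags: B1 = {a, b, d, e}  B2 = {a, c, d, e}
Tree: B1–B2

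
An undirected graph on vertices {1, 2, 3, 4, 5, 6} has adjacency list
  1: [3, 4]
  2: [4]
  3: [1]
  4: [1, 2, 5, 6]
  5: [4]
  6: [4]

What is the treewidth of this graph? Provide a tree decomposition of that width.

The largest bag has 2 vertices, giving width 1; this decomposition certifies tw(G) ≤ 1. G has an edge, so its treewidth is at least 1. Therefore the treewidth is 1.

Treewidth 1.
Bags: B1 = {1, 4}  B2 = {4, 5}  B3 = {2, 4}  B4 = {4, 6}  B5 = {1, 3}
Tree: B1–B2, B1–B3, B3–B4, B1–B5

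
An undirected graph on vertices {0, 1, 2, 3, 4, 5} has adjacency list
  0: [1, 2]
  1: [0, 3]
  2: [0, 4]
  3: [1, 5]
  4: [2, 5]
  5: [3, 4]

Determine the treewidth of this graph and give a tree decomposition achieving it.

Treewidth 2.
Bags: B1 = {2, 4, 5}  B2 = {2, 3, 5}  B3 = {1, 2, 3}  B4 = {0, 1, 2}
Tree: B1–B2, B2–B3, B3–B4

Every bag has size at most 3, so the width is 3 − 1 = 2 and tw(G) ≤ 2. For the lower bound, G contains the cycle 2–4–5–3–1–0–2, so G is not a forest; only forests have treewidth ≤ 1, hence tw(G) ≥ 2. Therefore the treewidth is 2.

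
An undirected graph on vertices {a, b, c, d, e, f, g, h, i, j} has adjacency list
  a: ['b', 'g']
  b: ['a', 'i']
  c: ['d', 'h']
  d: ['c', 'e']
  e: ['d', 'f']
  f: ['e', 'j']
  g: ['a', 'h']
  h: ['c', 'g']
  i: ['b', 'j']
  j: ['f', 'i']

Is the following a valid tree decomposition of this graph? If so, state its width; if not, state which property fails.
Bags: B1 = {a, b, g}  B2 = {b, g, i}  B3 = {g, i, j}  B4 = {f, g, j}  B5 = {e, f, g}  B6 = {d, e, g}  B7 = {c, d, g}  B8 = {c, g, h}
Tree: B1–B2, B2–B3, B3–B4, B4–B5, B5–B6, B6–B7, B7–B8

Vertex coverage: the bags together contain {a, b, c, d, e, f, g, h, i, j}, the full vertex set. Edge coverage: each edge of G has both endpoints in at least one bag. Running intersection: for every vertex, the bags containing it form a connected subtree. All three properties hold, so this is a valid tree decomposition of width max|bag| − 1 = 2, and hence tw(G) ≤ 2.

Yes; width 2.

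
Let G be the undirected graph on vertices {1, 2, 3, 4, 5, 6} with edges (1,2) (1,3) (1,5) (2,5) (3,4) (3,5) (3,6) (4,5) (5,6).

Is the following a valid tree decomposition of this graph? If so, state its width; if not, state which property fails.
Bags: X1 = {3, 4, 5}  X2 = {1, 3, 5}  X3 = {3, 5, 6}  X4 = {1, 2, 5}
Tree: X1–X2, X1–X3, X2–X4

Yes; width 2.

Checking the three conditions: (i) the bags cover all of {1, 2, 3, 4, 5, 6}; (ii) for each edge, some bag contains both endpoints; (iii) the bags containing any fixed vertex form a subtree. All hold, so the decomposition is valid with width 3 − 1 = 2.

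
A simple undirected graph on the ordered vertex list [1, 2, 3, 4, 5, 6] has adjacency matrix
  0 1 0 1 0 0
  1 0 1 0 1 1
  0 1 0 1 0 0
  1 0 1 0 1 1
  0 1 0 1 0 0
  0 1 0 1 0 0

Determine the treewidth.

A width-2 tree decomposition is:
Bags: B1 = {2, 4, 6}  B2 = {2, 4, 5}  B3 = {1, 2, 4}  B4 = {2, 3, 4}
Tree: B1–B2, B2–B3, B3–B4
The largest bag has 3 vertices, giving width 2; this decomposition certifies tw(G) ≤ 2. Since 4–6–2–5–4 is a cycle in G, G is not acyclic. Forests are exactly the graphs of treewidth ≤ 1, so tw(G) ≥ 2. Therefore the treewidth is 2.

2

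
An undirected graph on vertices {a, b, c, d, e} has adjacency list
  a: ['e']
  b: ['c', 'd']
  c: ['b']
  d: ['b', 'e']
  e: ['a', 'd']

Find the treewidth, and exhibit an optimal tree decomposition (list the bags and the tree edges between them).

Treewidth 1.
Bags: B1 = {b, c}  B2 = {b, d}  B3 = {d, e}  B4 = {a, e}
Tree: B1–B2, B2–B3, B3–B4

Each bag holds 2 vertices, so the decomposition has width 1, which upper-bounds the treewidth. Any graph with an edge has treewidth ≥ 1, and G has the edge c–b. Hence tw(G) = 1 exactly.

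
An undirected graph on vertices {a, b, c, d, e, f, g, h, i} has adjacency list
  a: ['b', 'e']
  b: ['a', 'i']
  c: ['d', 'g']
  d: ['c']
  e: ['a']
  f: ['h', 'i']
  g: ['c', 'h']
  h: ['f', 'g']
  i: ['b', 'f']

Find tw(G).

A width-1 tree decomposition is:
Bags: B1 = {a, e}  B2 = {a, b}  B3 = {b, i}  B4 = {f, i}  B5 = {f, h}  B6 = {g, h}  B7 = {c, g}  B8 = {c, d}
Tree: B1–B2, B2–B3, B3–B4, B4–B5, B5–B6, B6–B7, B7–B8
The largest bag has 2 vertices, giving width 1; this decomposition certifies tw(G) ≤ 1. Any graph with an edge has treewidth ≥ 1, and G has the edge e–a. Therefore the treewidth is 1.

1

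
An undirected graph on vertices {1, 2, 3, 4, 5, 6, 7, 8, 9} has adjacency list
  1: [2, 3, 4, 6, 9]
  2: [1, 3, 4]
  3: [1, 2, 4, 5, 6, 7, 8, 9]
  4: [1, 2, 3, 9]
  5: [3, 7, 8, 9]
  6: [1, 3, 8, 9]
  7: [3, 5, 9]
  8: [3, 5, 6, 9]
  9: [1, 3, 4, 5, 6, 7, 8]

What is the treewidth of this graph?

A width-3 tree decomposition is:
Bags: B1 = {1, 3, 6, 9}  B2 = {3, 6, 8, 9}  B3 = {1, 3, 4, 9}  B4 = {3, 5, 8, 9}  B5 = {3, 5, 7, 9}  B6 = {1, 2, 3, 4}
Tree: B1–B2, B1–B3, B2–B4, B4–B5, B3–B6
Each bag holds 4 vertices, so the decomposition has width 3, which upper-bounds the treewidth. On the other hand G contains the 4-clique {3, 5, 8, 9}. A clique must lie in a single bag of any decomposition, so no decomposition can have width below 3. The upper and lower bounds meet at 3, so that is the treewidth.

3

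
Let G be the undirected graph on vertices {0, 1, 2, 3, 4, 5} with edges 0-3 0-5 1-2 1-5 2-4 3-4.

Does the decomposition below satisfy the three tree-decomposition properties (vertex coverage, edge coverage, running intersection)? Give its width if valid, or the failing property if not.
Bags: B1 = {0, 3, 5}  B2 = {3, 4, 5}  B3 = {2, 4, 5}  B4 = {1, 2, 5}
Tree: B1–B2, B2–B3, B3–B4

Yes; width 2.

Vertex coverage: the bags together contain {0, 1, 2, 3, 4, 5}, the full vertex set. Edge coverage: each edge of G has both endpoints in at least one bag. Running intersection: for every vertex, the bags containing it form a connected subtree. All three properties hold, so this is a valid tree decomposition of width max|bag| − 1 = 2, and hence tw(G) ≤ 2.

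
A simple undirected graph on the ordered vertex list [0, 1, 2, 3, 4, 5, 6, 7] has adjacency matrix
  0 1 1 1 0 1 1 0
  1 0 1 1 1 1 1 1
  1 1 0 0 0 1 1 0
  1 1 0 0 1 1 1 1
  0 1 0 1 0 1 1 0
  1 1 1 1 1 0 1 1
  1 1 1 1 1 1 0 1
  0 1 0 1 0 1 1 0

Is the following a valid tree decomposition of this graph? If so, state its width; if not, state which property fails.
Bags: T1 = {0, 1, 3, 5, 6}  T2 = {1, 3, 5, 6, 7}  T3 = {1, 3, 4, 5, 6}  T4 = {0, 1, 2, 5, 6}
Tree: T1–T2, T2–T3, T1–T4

Vertex coverage: the bags together contain {0, 1, 2, 3, 4, 5, 6, 7}, the full vertex set. Edge coverage: each edge of G has both endpoints in at least one bag. Running intersection: for every vertex, the bags containing it form a connected subtree. All three properties hold, so this is a valid tree decomposition of width max|bag| − 1 = 4, and hence tw(G) ≤ 4.

Yes; width 4.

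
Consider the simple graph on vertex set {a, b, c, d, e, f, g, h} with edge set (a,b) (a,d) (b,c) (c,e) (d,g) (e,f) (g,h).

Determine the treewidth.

1

A width-1 tree decomposition is:
Bags: B1 = {g, h}  B2 = {d, g}  B3 = {a, d}  B4 = {a, b}  B5 = {b, c}  B6 = {c, e}  B7 = {e, f}
Tree: B1–B2, B2–B3, B3–B4, B4–B5, B5–B6, B6–B7
The largest bag has 2 vertices, giving width 1; this decomposition certifies tw(G) ≤ 1. Since G has at least one edge (e.g. h–g), it is not an edgeless graph, so tw(G) ≥ 1. The upper and lower bounds meet at 1, so that is the treewidth.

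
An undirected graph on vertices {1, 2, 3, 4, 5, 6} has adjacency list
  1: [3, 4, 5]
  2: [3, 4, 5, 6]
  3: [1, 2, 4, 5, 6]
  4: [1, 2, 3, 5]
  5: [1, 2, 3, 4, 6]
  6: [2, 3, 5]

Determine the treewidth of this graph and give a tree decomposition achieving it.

Treewidth 3.
Bags: B1 = {2, 3, 4, 5}  B2 = {1, 3, 4, 5}  B3 = {2, 3, 5, 6}
Tree: B1–B2, B1–B3

Each bag holds 4 vertices, so the decomposition has width 3, which upper-bounds the treewidth. Conversely, {1, 3, 4, 5} is a clique of size 4, and the vertices of any clique must share a bag in every tree decomposition; so some bag has ≥ 4 vertices and tw(G) ≥ 3. Hence tw(G) = 3 exactly.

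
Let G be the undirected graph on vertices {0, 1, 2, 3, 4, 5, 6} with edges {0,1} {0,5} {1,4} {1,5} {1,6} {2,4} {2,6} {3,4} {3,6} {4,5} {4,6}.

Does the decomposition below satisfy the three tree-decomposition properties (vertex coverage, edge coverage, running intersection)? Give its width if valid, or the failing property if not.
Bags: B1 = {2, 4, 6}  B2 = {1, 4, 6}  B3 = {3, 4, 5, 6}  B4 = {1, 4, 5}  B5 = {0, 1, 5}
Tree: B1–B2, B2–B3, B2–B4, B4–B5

No — bags containing vertex 5 are not connected in the tree.

A tree decomposition must satisfy three properties: every vertex lies in some bag; for every edge, both endpoints lie together in some bag; and for every vertex, the bags containing it form a connected subtree. Here bags containing vertex 5 are not connected in the tree, so the decomposition is invalid.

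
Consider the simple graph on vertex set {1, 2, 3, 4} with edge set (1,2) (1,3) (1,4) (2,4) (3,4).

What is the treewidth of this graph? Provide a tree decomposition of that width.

Treewidth 2.
Bags: B1 = {1, 2, 4}  B2 = {1, 3, 4}
Tree: B1–B2

Each bag holds 3 vertices, so the decomposition has width 2, which upper-bounds the treewidth. On the other hand G contains the 3-clique {1, 2, 4}. A clique must lie in a single bag of any decomposition, so no decomposition can have width below 2. Combining the bounds, tw(G) = 2.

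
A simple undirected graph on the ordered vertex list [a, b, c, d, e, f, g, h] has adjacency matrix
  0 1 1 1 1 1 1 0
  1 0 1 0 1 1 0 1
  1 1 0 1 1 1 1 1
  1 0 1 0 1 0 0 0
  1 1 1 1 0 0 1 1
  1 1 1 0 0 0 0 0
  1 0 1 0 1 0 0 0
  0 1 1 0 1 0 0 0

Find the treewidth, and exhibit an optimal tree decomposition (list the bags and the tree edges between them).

Each bag holds 4 vertices, so the decomposition has width 3, which upper-bounds the treewidth. For the lower bound, the 4 vertices {b, c, e, h} are pairwise adjacent, and any tree decomposition puts a clique entirely inside one bag — forcing width ≥ 3. Therefore the treewidth is 3.

Treewidth 3.
One such decomposition:
Bags: B1 = {a, b, c, e}  B2 = {a, c, d, e}  B3 = {b, c, e, h}  B4 = {a, c, e, g}  B5 = {a, b, c, f}
Tree: B1–B2, B1–B3, B1–B4, B1–B5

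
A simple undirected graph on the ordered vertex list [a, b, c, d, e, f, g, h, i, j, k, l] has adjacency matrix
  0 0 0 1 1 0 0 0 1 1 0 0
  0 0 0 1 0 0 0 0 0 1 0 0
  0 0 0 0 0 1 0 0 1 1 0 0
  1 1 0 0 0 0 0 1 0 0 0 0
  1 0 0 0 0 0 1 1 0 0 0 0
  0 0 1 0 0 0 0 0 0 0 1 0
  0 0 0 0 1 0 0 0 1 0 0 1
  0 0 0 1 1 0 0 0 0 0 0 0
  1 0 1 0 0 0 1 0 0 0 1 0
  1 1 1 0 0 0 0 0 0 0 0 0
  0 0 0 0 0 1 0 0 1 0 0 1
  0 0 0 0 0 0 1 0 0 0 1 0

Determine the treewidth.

A width-3 tree decomposition is:
Bags: B1 = {c, f, k, l}  B2 = {c, i, k, l}  B3 = {c, g, i, l}  B4 = {c, g, i, j}  B5 = {a, g, i, j}  B6 = {a, e, g, j}  B7 = {a, b, e, j}  B8 = {a, b, d, e}  B9 = {b, d, e, h}
Tree: B1–B2, B2–B3, B3–B4, B4–B5, B5–B6, B6–B7, B7–B8, B8–B9
The largest bag has 4 vertices, giving width 3; this decomposition certifies tw(G) ≤ 3. For the lower bound: the 4 vertex sets {f,k,l}, {c}, {i}, {a,e,g,j} are disjoint, each induces a connected subgraph, and every pair is joined by at least one edge of G. Contracting each set to a single vertex therefore yields K_{4} as a minor, and since treewidth is minor-monotone, tw(G) ≥ tw(K_{4}) = 3. The upper and lower bounds meet at 3, so that is the treewidth.

3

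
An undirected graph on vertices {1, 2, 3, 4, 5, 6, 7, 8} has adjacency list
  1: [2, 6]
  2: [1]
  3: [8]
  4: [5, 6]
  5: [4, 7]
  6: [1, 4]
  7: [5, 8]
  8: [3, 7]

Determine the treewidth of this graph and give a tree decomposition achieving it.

Every bag has size at most 2, so the width is 2 − 1 = 1 and tw(G) ≤ 1. Any graph with an edge has treewidth ≥ 1, and G has the edge 3–8. The upper and lower bounds meet at 1, so that is the treewidth.

Treewidth 1.
One optimal decomposition is:
Bags: B1 = {3, 8}  B2 = {7, 8}  B3 = {5, 7}  B4 = {4, 5}  B5 = {4, 6}  B6 = {1, 6}  B7 = {1, 2}
Tree: B1–B2, B2–B3, B3–B4, B4–B5, B5–B6, B6–B7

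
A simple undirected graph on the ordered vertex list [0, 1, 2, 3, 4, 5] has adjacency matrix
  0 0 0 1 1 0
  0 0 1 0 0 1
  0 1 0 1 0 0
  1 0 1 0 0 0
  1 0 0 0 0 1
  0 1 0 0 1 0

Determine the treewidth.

A width-2 tree decomposition is:
Bags: B1 = {1, 4, 5}  B2 = {0, 1, 4}  B3 = {0, 1, 3}  B4 = {1, 2, 3}
Tree: B1–B2, B2–B3, B3–B4
Each bag holds 3 vertices, so the decomposition has width 2, which upper-bounds the treewidth. The edges 1–5–4–0–3–2–1 form a cycle, so G is not a tree and its treewidth is at least 2. Hence tw(G) = 2 exactly.

2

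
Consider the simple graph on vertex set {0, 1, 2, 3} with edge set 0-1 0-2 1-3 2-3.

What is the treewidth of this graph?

2

A width-2 tree decomposition is:
Bags: B1 = {0, 1, 3}  B2 = {0, 2, 3}
Tree: B1–B2
Each bag holds 3 vertices, so the decomposition has width 2, which upper-bounds the treewidth. Since 0–1–3–2–0 is a cycle in G, G is not acyclic. Forests are exactly the graphs of treewidth ≤ 1, so tw(G) ≥ 2. Combining the bounds, tw(G) = 2.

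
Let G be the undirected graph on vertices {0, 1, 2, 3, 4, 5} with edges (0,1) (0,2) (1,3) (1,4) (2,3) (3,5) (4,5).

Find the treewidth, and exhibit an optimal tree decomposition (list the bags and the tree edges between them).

Treewidth 2.
One optimal decomposition is:
Bags: B1 = {1, 4, 5}  B2 = {1, 3, 5}  B3 = {0, 1, 3}  B4 = {0, 2, 3}
Tree: B1–B2, B2–B3, B3–B4

The largest bag has 3 vertices, giving width 2; this decomposition certifies tw(G) ≤ 2. For the lower bound, G contains the cycle 4–5–3–1–4, so G is not a forest; only forests have treewidth ≤ 1, hence tw(G) ≥ 2. The upper and lower bounds meet at 2, so that is the treewidth.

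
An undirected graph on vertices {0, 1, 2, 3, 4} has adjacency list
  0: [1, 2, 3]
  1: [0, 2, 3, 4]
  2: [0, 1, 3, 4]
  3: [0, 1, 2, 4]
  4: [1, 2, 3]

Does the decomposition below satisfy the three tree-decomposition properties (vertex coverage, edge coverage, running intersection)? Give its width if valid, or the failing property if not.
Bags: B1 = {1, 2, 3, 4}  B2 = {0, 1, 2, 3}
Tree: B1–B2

Yes; width 3.

Checking the three conditions: (i) the bags cover all of {0, 1, 2, 3, 4}; (ii) for each edge, some bag contains both endpoints; (iii) the bags containing any fixed vertex form a subtree. All hold, so the decomposition is valid with width 4 − 1 = 3.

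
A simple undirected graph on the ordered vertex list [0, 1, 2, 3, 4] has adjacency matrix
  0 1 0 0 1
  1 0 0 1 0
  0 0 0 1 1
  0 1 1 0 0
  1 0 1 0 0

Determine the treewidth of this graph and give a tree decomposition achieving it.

Every bag has size at most 3, so the width is 3 − 1 = 2 and tw(G) ≤ 2. The edges 4–2–3–1–0–4 form a cycle, so G is not a tree and its treewidth is at least 2. Hence tw(G) = 2 exactly.

Treewidth 2.
One such decomposition:
Bags: B1 = {2, 3, 4}  B2 = {1, 3, 4}  B3 = {0, 1, 4}
Tree: B1–B2, B2–B3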